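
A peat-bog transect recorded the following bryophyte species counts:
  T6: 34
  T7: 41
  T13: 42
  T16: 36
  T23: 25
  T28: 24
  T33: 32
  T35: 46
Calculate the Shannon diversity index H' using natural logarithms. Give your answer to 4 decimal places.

Total N = 34+41+42+36+25+24+32+46 = 280, so the proportions are 0.121429, 0.146429, 0.15, 0.128571, 0.089286, 0.085714, 0.114286, 0.164286 (working shown to 6 dp, full precision carried).
Each pᵢ ln pᵢ term: 0.121429×(-2.108429)=-0.256024, 0.146429×(-1.921218)=-0.281321, 0.15×(-1.897120)=-0.284568, 0.128571×(-2.051271)=-0.263735, 0.089286×(-2.415914)=-0.215707, 0.085714×(-2.456736)=-0.210577, 0.114286×(-2.169054)=-0.247892, 0.164286×(-1.806148)=-0.296724.
Sum = -2.056548, so H' = 2.0565.

2.0565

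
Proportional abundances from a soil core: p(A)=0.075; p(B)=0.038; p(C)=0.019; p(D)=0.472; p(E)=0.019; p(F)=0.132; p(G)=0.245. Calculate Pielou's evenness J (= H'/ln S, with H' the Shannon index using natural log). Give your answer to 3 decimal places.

H' = −Σ pᵢ ln pᵢ = −((-0.19427) + (-0.12427) + (-0.07530) + (-0.35437) + (-0.07530) + (-0.26729) + (-0.34459)) = 1.43539 (working shown to 5 dp, full precision carried).
With S = 7 species, ln S = 1.94591, so J = 1.43539/1.94591 = 0.73765, i.e. 0.738 to 3 decimal places.

0.738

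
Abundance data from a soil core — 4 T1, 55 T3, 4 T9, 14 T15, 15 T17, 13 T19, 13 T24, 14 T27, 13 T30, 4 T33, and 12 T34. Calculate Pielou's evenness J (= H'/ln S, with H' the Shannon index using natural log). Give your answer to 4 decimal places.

0.8721

Total N = 4+55+4+14+15+13+13+14+13+4+12 = 161, so the proportions are 0.024845, 0.341615, 0.024845, 0.086957, 0.093168, 0.080745, 0.080745, 0.086957, 0.080745, 0.024845, 0.074534 (working shown to 6 dp, full precision carried).
H' = −Σ pᵢ ln pᵢ = −((-0.091804) + (-0.366919) + (-0.091804) + (-0.212378) + (-0.221120) + (-0.203192) + (-0.203192) + (-0.212378) + (-0.203192) + (-0.091804) + (-0.193528)) = 2.091310.
With S = 11 species, ln S = 2.397895, so J = 2.091310/2.397895 = 0.872144, i.e. 0.8721 to 4 decimal places.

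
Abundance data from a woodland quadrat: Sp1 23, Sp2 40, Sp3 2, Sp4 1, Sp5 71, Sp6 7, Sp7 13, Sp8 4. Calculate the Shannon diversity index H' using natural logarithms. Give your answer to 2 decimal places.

1.50

Total N = 23+40+2+1+71+7+13+4 = 161, so the proportions are 0.1429, 0.2484, 0.0124, 0.0062, 0.441, 0.0435, 0.0807, 0.0248 (working shown to 4 dp, full precision carried).
Each pᵢ ln pᵢ term: 0.1429×(-1.9459)=-0.2780, 0.2484×(-1.3925)=-0.3460, 0.0124×(-4.3883)=-0.0545, 0.0062×(-5.0814)=-0.0316, 0.441×(-0.8187)=-0.3611, 0.0435×(-3.1355)=-0.1363, 0.0807×(-2.5165)=-0.2032, 0.0248×(-3.6951)=-0.0918.
Sum = -1.5024, so H' = 1.50.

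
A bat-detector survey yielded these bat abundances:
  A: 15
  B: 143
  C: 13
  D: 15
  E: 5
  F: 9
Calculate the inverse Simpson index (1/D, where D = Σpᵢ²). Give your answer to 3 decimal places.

1.889

Total N = 15+143+13+15+5+9 = 200, so the proportions are 0.075, 0.715, 0.065, 0.075, 0.025, 0.045 (working shown to 6 dp, full precision carried).
D = 0.075² + 0.715² + 0.065² + 0.075² + 0.025² + 0.045² = 0.005625 + 0.511225 + 0.004225 + 0.005625 + 0.000625 + 0.002025 = 0.529350.
So 1/D = 1.88911, i.e. 1.889 to 3 decimal places.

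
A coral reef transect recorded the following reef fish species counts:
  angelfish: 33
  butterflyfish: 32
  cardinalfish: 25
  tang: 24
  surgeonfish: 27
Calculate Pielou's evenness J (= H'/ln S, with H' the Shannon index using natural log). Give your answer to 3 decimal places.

Total N = 33+32+25+24+27 = 141, so the proportions are 0.23404, 0.22695, 0.1773, 0.17021, 0.19149 (working shown to 5 dp, full precision carried).
H' = −Σ pᵢ ln pᵢ = −((-0.33989) + (-0.33657) + (-0.30672) + (-0.30140) + (-0.31652)) = 1.60109.
With S = 5 species, ln S = 1.60944, so J = 1.60109/1.60944 = 0.99481, i.e. 0.995 to 3 decimal places.

0.995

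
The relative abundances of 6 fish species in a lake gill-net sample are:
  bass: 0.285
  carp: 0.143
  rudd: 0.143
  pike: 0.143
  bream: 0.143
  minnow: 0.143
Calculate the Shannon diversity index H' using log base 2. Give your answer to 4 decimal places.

Each pᵢ log₂ pᵢ term (working shown to 6 dp, full precision carried): 0.285×(-1.810966)=-0.516125, 0.143×(-2.805913)=-0.401246, 0.143×(-2.805913)=-0.401246, 0.143×(-2.805913)=-0.401246, 0.143×(-2.805913)=-0.401246, 0.143×(-2.805913)=-0.401246.
Sum = -2.522353, so H' = 2.5224.

2.5224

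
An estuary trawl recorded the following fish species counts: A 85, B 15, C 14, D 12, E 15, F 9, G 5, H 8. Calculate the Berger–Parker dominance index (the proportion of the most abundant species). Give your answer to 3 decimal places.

Total N = 85+15+14+12+15+9+5+8 = 163, so the proportions are 0.52147, 0.09202, 0.08589, 0.07362, 0.09202, 0.05521, 0.03067, 0.04908 (working shown to 5 dp, full precision carried).
The largest proportion is 0.52147, i.e. d = 0.521 to 3 decimal places.

0.521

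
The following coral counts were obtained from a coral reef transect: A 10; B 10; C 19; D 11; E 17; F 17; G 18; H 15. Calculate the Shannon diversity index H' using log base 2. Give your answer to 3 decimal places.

Total N = 10+10+19+11+17+17+18+15 = 117, so the proportions are 0.08547, 0.08547, 0.16239, 0.09402, 0.1453, 0.1453, 0.15385, 0.12821 (working shown to 5 dp, full precision carried).
Each pᵢ log₂ pᵢ term: 0.08547×(-3.54844)=-0.30329, 0.08547×(-3.54844)=-0.30329, 0.16239×(-2.62244)=-0.42587, 0.09402×(-3.41093)=-0.32069, 0.1453×(-2.78290)=-0.40435, 0.1453×(-2.78290)=-0.40435, 0.15385×(-2.70044)=-0.41545, 0.12821×(-2.96347)=-0.37993.
Sum = -2.95721, so H' = 2.957.

2.957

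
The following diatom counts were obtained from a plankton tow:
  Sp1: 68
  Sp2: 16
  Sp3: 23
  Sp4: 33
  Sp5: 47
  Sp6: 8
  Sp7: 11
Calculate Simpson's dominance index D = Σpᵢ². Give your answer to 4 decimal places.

Total N = 68+16+23+33+47+8+11 = 206, so the proportions are 0.330097, 0.07767, 0.11165, 0.160194, 0.228155, 0.038835, 0.053398 (working shown to 6 dp, full precision carried).
D = 0.330097² + 0.07767² + 0.11165² + 0.160194² + 0.228155² + 0.038835² + 0.053398² = 0.108964 + 0.006033 + 0.012466 + 0.025662 + 0.052055 + 0.001508 + 0.002851 = 0.209539.
To 4 decimal places, D = 0.2095.

0.2095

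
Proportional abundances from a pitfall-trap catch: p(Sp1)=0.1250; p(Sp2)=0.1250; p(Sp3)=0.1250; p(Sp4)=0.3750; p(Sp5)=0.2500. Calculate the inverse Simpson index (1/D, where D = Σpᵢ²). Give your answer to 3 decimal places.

D = 0.125² + 0.125² + 0.125² + 0.375² + 0.25² = 0.0156250 + 0.0156250 + 0.0156250 + 0.1406250 + 0.0625000 = 0.2500000 (working shown to 7 dp, full precision carried).
So 1/D = 4.00000, i.e. 4.000 to 3 decimal places.

4.000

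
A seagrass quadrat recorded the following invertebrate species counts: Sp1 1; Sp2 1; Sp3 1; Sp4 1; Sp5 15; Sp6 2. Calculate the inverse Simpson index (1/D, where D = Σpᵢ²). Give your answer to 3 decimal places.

1.893

Total N = 1+1+1+1+15+2 = 21, so the proportions are 0.047619, 0.047619, 0.047619, 0.047619, 0.714286, 0.095238 (working shown to 6 dp, full precision carried).
D = 0.047619² + 0.047619² + 0.047619² + 0.047619² + 0.714286² + 0.095238² = 0.002268 + 0.002268 + 0.002268 + 0.002268 + 0.510204 + 0.009070 = 0.528345.
So 1/D = 1.89270, i.e. 1.893 to 3 decimal places.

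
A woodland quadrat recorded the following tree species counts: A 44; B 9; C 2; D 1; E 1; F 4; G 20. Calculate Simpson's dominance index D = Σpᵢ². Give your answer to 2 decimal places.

Total N = 44+9+2+1+1+4+20 = 81, so the proportions are 0.5432, 0.1111, 0.0247, 0.0123, 0.0123, 0.0494, 0.2469 (working shown to 4 dp, full precision carried).
D = 0.5432² + 0.1111² + 0.0247² + 0.0123² + 0.0123² + 0.0494² + 0.2469² = 0.2951 + 0.0123 + 0.0006 + 0.0002 + 0.0002 + 0.0024 + 0.0610 = 0.3717.
To 2 decimal places, D = 0.37.

0.37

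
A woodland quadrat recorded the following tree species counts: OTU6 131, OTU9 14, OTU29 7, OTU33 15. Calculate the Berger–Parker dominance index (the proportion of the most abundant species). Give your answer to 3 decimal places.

0.784

Total N = 131+14+7+15 = 167, so the proportions are 0.78443, 0.08383, 0.04192, 0.08982 (working shown to 5 dp, full precision carried).
The largest proportion is 0.78443, i.e. d = 0.784 to 3 decimal places.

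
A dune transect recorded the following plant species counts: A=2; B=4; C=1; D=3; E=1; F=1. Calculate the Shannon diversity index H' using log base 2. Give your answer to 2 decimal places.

2.36

Total N = 2+4+1+3+1+1 = 12, so the proportions are 0.1667, 0.3333, 0.0833, 0.25, 0.0833, 0.0833 (working shown to 4 dp, full precision carried).
Each pᵢ log₂ pᵢ term: 0.1667×(-2.5850)=-0.4308, 0.3333×(-1.5850)=-0.5283, 0.0833×(-3.5850)=-0.2987, 0.25×(-2.0000)=-0.5000, 0.0833×(-3.5850)=-0.2987, 0.0833×(-3.5850)=-0.2987.
Sum = -2.3554, so H' = 2.36.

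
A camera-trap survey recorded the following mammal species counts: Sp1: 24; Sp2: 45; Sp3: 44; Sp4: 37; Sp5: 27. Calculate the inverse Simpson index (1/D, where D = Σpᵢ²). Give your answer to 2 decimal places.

Total N = 24+45+44+37+27 = 177, so the proportions are 0.135593, 0.254237, 0.248588, 0.20904, 0.152542 (working shown to 6 dp, full precision carried).
D = 0.135593² + 0.254237² + 0.248588² + 0.20904² + 0.152542² = 0.018386 + 0.064637 + 0.061796 + 0.043698 + 0.023269 = 0.211785.
So 1/D = 4.7218, i.e. 4.72 to 2 decimal places.

4.72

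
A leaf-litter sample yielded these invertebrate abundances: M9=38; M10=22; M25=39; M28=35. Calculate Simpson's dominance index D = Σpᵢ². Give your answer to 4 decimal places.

0.2603

Total N = 38+22+39+35 = 134, so the proportions are 0.283582, 0.164179, 0.291045, 0.261194 (working shown to 6 dp, full precision carried).
D = 0.283582² + 0.164179² + 0.291045² + 0.261194² = 0.080419 + 0.026955 + 0.084707 + 0.068222 = 0.260303.
To 4 decimal places, D = 0.2603.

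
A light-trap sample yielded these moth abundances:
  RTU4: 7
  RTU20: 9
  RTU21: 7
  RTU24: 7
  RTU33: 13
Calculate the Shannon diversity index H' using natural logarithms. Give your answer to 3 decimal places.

Total N = 7+9+7+7+13 = 43, so the proportions are 0.16279, 0.2093, 0.16279, 0.16279, 0.30233 (working shown to 5 dp, full precision carried).
Each pᵢ ln pᵢ term: 0.16279×(-1.81529)=-0.29551, 0.2093×(-1.56398)=-0.32734, 0.16279×(-1.81529)=-0.29551, 0.16279×(-1.81529)=-0.29551, 0.30233×(-1.19625)=-0.36166.
Sum = -1.57554, so H' = 1.576.

1.576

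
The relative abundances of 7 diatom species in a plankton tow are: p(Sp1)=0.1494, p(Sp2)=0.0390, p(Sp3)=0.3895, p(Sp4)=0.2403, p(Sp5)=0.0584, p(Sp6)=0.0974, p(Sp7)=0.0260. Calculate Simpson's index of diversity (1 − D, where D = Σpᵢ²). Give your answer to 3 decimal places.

0.753

D = 0.1494² + 0.039² + 0.3895² + 0.2403² + 0.0584² + 0.0974² + 0.026² = 0.02232 + 0.00152 + 0.15171 + 0.05774 + 0.00341 + 0.00949 + 0.00068 = 0.24687 (working shown to 5 dp, full precision carried).
So 1 − D = 0.75313, i.e. 0.753 to 3 decimal places.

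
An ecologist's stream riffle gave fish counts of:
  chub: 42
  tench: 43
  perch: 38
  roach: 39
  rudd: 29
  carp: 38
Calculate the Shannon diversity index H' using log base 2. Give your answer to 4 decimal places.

Total N = 42+43+38+39+29+38 = 229, so the proportions are 0.183406, 0.187773, 0.165939, 0.170306, 0.126638, 0.165939 (working shown to 6 dp, full precision carried).
Each pᵢ log₂ pᵢ term: 0.183406×(-2.446886)=-0.448774, 0.187773×(-2.412939)=-0.453085, 0.165939×(-2.591276)=-0.429993, 0.170306×(-2.553802)=-0.434927, 0.126638×(-2.981223)=-0.377535, 0.165939×(-2.591276)=-0.429993.
Sum = -2.574307, so H' = 2.5743.

2.5743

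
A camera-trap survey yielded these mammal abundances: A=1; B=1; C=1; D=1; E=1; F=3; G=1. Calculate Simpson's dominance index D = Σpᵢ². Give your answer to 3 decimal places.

Total N = 1+1+1+1+1+3+1 = 9, so the proportions are 0.11111, 0.11111, 0.11111, 0.11111, 0.11111, 0.33333, 0.11111 (working shown to 5 dp, full precision carried).
D = 0.11111² + 0.11111² + 0.11111² + 0.11111² + 0.11111² + 0.33333² + 0.11111² = 0.01235 + 0.01235 + 0.01235 + 0.01235 + 0.01235 + 0.11111 + 0.01235 = 0.18519.
To 3 decimal places, D = 0.185.

0.185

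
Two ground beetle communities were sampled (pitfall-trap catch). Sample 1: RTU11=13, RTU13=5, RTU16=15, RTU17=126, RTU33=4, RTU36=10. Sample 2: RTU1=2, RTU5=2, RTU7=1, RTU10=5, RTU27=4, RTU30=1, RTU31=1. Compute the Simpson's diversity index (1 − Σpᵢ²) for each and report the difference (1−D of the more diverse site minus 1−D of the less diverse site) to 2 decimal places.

0.35

Sample 1: N=173, proportions 0.0751, 0.0289, 0.0867, 0.7283, 0.0231, 0.0578, giving 1−D = 0.4517 (working shown to 4 dp, full precision carried).
Sample 2: N=16, proportions 0.125, 0.125, 0.0625, 0.3125, 0.25, 0.0625, 0.0625, giving 1−D = 0.7969.
Difference = |0.4517 − 0.7969| = 0.3452, i.e. 0.35 to 2 decimal places.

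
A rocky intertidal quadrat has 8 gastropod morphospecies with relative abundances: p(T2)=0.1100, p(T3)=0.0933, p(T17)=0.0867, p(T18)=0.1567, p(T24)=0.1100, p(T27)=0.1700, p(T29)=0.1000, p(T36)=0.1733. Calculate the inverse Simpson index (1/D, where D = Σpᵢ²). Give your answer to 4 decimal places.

7.4677

D = 0.11² + 0.0933² + 0.0867² + 0.1567² + 0.11² + 0.17² + 0.1² + 0.1733² = 0.01210000 + 0.00870489 + 0.00751689 + 0.02455489 + 0.01210000 + 0.02890000 + 0.01000000 + 0.03003289 = 0.13390956 (working shown to 8 dp, full precision carried).
So 1/D = 7.467727, i.e. 7.4677 to 4 decimal places.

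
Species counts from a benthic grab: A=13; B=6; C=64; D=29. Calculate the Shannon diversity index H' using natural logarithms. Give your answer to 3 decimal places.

1.076

Total N = 13+6+64+29 = 112, so the proportions are 0.11607, 0.05357, 0.57143, 0.25893 (working shown to 5 dp, full precision carried).
Each pᵢ ln pᵢ term: 0.11607×(-2.15355)=-0.24997, 0.05357×(-2.92674)=-0.15679, 0.57143×(-0.55962)=-0.31978, 0.25893×(-1.35120)=-0.34987.
Sum = -1.07640, so H' = 1.076.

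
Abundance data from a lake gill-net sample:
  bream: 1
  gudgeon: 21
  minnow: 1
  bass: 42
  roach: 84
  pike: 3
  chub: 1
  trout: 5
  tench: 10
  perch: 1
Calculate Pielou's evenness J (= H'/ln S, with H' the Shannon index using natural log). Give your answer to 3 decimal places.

Total N = 1+21+1+42+84+3+1+5+10+1 = 169, so the proportions are 0.00592, 0.12426, 0.00592, 0.24852, 0.49704, 0.01775, 0.00592, 0.02959, 0.05917, 0.00592 (working shown to 5 dp, full precision carried).
H' = −Σ pᵢ ln pᵢ = −((-0.03035) + (-0.25913) + (-0.03035) + (-0.34600) + (-0.34747) + (-0.07156) + (-0.03035) + (-0.10416) + (-0.16730) + (-0.03035)) = 1.41703.
With S = 10 species, ln S = 2.30259, so J = 1.41703/2.30259 = 0.61541, i.e. 0.615 to 3 decimal places.

0.615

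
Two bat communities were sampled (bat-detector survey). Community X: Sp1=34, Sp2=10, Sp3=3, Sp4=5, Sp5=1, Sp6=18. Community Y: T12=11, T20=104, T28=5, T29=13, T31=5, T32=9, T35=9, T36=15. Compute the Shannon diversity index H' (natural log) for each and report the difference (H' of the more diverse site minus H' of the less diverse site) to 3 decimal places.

0.048

Community X: N=71, proportions 0.47887, 0.14085, 0.04225, 0.07042, 0.01408, 0.25352, giving H' = 1.35716 (working shown to 5 dp, full precision carried).
Community Y: N=171, proportions 0.06433, 0.60819, 0.02924, 0.07602, 0.02924, 0.05263, 0.05263, 0.08772, giving H' = 1.40480.
Difference = |1.35716 − 1.40480| = 0.04764, i.e. 0.048 to 3 decimal places.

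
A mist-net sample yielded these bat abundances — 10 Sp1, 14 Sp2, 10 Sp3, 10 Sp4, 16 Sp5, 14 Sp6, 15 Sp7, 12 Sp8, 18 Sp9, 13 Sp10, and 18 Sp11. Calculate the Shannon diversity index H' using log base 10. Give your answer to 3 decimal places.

1.032

Total N = 10+14+10+10+16+14+15+12+18+13+18 = 150, so the proportions are 0.06667, 0.09333, 0.06667, 0.06667, 0.10667, 0.09333, 0.1, 0.08, 0.12, 0.08667, 0.12 (working shown to 5 dp, full precision carried).
Each pᵢ log₁₀ pᵢ term: 0.06667×(-1.17609)=-0.07841, 0.09333×(-1.02996)=-0.09613, 0.06667×(-1.17609)=-0.07841, 0.06667×(-1.17609)=-0.07841, 0.10667×(-0.97197)=-0.10368, 0.09333×(-1.02996)=-0.09613, 0.1×(-1.00000)=-0.10000, 0.08×(-1.09691)=-0.08775, 0.12×(-0.92082)=-0.11050, 0.08667×(-1.06215)=-0.09205, 0.12×(-0.92082)=-0.11050.
Sum = -1.03196, so H' = 1.032.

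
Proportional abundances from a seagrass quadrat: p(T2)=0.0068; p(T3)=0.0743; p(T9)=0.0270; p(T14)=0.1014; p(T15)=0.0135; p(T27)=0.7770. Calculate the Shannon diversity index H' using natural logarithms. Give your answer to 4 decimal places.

0.8109

Each pᵢ ln pᵢ term (working shown to 6 dp, full precision carried): 0.0068×(-4.990833)=-0.033938, 0.0743×(-2.599644)=-0.193154, 0.027×(-3.611918)=-0.097522, 0.1014×(-2.288682)=-0.232072, 0.0135×(-4.305066)=-0.058118, 0.777×(-0.252315)=-0.196049.
Sum = -0.810852, so H' = 0.8109.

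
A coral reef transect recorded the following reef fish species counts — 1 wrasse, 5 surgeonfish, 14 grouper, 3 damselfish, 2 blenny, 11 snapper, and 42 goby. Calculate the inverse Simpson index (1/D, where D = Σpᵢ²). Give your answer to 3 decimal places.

2.870

Total N = 1+5+14+3+2+11+42 = 78, so the proportions are 0.012821, 0.064103, 0.179487, 0.038462, 0.025641, 0.141026, 0.538462 (working shown to 6 dp, full precision carried).
D = 0.012821² + 0.064103² + 0.179487² + 0.038462² + 0.025641² + 0.141026² + 0.538462² = 0.000164 + 0.004109 + 0.032216 + 0.001479 + 0.000657 + 0.019888 + 0.289941 = 0.348455.
So 1/D = 2.86981, i.e. 2.870 to 3 decimal places.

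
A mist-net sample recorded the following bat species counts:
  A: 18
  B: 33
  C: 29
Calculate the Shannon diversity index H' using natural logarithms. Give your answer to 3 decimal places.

Total N = 18+33+29 = 80, so the proportions are 0.225, 0.4125, 0.3625 (working shown to 5 dp, full precision carried).
Each pᵢ ln pᵢ term: 0.225×(-1.49165)=-0.33562, 0.4125×(-0.88552)=-0.36528, 0.3625×(-1.01473)=-0.36784.
Sum = -1.06874, so H' = 1.069.

1.069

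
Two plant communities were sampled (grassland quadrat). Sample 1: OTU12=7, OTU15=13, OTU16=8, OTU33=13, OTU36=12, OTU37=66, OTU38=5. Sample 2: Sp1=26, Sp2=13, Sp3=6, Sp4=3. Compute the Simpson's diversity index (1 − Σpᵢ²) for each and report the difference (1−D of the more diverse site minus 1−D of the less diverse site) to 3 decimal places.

Sample 1: N=124, proportions 0.05645, 0.10484, 0.06452, 0.10484, 0.09677, 0.53226, 0.04032, giving 1−D = 0.67638 (working shown to 5 dp, full precision carried).
Sample 2: N=48, proportions 0.54167, 0.27083, 0.125, 0.0625, giving 1−D = 0.61372.
Difference = |0.67638 − 0.61372| = 0.06266, i.e. 0.063 to 3 decimal places.

0.063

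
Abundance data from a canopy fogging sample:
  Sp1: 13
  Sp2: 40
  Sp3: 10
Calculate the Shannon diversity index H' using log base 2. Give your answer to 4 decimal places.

1.3074

Total N = 13+40+10 = 63, so the proportions are 0.206349, 0.634921, 0.15873 (working shown to 6 dp, full precision carried).
Each pᵢ log₂ pᵢ term: 0.206349×(-2.276840)=-0.469824, 0.634921×(-0.655352)=-0.416096, 0.15873×(-2.655352)=-0.421484.
Sum = -1.307405, so H' = 1.3074.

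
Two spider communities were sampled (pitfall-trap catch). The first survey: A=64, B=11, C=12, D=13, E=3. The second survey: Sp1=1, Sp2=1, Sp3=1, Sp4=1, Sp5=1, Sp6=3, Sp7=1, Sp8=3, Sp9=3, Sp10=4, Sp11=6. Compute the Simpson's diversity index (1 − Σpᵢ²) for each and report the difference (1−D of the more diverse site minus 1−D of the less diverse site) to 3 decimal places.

0.292

The first survey: N=103, proportions 0.62136, 0.1068, 0.1165, 0.12621, 0.02913, giving 1−D = 0.57216 (working shown to 5 dp, full precision carried).
The second survey: N=25, proportions 0.04, 0.04, 0.04, 0.04, 0.04, 0.12, 0.04, 0.12, 0.12, 0.16, 0.24, giving 1−D = 0.86400.
Difference = |0.57216 − 0.86400| = 0.29184, i.e. 0.292 to 3 decimal places.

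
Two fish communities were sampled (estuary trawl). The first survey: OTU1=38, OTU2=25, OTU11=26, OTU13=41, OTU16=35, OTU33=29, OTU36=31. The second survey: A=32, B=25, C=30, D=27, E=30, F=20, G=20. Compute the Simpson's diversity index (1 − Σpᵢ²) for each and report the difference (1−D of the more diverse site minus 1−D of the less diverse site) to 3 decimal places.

The first survey: N=225, proportions 0.16889, 0.11111, 0.11556, 0.18222, 0.15556, 0.12889, 0.13778, giving 1−D = 0.85278 (working shown to 5 dp, full precision carried).
The second survey: N=184, proportions 0.17391, 0.13587, 0.16304, 0.14674, 0.16304, 0.1087, 0.1087, giving 1−D = 0.85297.
Difference = |0.85278 − 0.85297| = 0.00019, i.e. 0.000 to 3 decimal places.

0.000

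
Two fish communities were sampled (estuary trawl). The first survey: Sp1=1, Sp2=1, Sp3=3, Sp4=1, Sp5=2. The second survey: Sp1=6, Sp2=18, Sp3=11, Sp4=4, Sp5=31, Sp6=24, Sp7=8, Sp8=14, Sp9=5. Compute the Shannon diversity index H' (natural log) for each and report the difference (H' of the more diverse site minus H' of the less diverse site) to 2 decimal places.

0.50

The first survey: N=8, proportions 0.125, 0.125, 0.375, 0.125, 0.25, giving H' = 1.4942 (working shown to 4 dp, full precision carried).
The second survey: N=121, proportions 0.0496, 0.1488, 0.0909, 0.0331, 0.2562, 0.1983, 0.0661, 0.1157, 0.0413, giving H' = 1.9937.
Difference = |1.4942 − 1.9937| = 0.4995, i.e. 0.50 to 2 decimal places.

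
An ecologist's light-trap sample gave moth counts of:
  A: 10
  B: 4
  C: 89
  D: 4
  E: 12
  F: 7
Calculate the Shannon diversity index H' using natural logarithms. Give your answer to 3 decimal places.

Total N = 10+4+89+4+12+7 = 126, so the proportions are 0.07937, 0.03175, 0.70635, 0.03175, 0.09524, 0.05556 (working shown to 5 dp, full precision carried).
Each pᵢ ln pᵢ term: 0.07937×(-2.53370)=-0.20109, 0.03175×(-3.44999)=-0.10952, 0.70635×(-0.34765)=-0.24556, 0.03175×(-3.44999)=-0.10952, 0.09524×(-2.35138)=-0.22394, 0.05556×(-2.89037)=-0.16058.
Sum = -1.05021, so H' = 1.050.

1.050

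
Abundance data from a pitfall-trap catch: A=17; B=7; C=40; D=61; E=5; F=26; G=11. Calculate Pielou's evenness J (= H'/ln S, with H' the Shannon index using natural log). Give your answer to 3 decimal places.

0.848

Total N = 17+7+40+61+5+26+11 = 167, so the proportions are 0.1018, 0.04192, 0.23952, 0.36527, 0.02994, 0.15569, 0.06587 (working shown to 5 dp, full precision carried).
H' = −Σ pᵢ ln pᵢ = −((-0.23258) + (-0.13296) + (-0.34230) + (-0.36787) + (-0.10505) + (-0.28956) + (-0.17917)) = 1.64950.
With S = 7 species, ln S = 1.94591, so J = 1.64950/1.94591 = 0.84767, i.e. 0.848 to 3 decimal places.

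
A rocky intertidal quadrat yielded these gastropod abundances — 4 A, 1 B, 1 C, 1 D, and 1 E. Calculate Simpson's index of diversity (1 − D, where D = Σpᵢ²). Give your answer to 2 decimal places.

Total N = 4+1+1+1+1 = 8, so the proportions are 0.5, 0.125, 0.125, 0.125, 0.125 (working shown to 4 dp, full precision carried).
D = 0.5² + 0.125² + 0.125² + 0.125² + 0.125² = 0.2500 + 0.0156 + 0.0156 + 0.0156 + 0.0156 = 0.3125.
So 1 − D = 0.6875, i.e. 0.69 to 2 decimal places.

0.69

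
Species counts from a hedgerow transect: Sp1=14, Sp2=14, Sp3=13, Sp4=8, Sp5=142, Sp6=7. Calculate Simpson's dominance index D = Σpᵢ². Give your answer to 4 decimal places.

0.5315

Total N = 14+14+13+8+142+7 = 198, so the proportions are 0.070707, 0.070707, 0.065657, 0.040404, 0.717172, 0.035354 (working shown to 6 dp, full precision carried).
D = 0.070707² + 0.070707² + 0.065657² + 0.040404² + 0.717172² + 0.035354² = 0.004999 + 0.004999 + 0.004311 + 0.001632 + 0.514335 + 0.001250 = 0.531527.
To 4 decimal places, D = 0.5315.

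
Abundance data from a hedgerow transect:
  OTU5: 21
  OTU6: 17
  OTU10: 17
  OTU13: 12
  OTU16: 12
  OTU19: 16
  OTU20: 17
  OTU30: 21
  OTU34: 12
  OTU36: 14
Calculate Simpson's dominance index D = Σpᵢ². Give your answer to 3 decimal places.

0.104

Total N = 21+17+17+12+12+16+17+21+12+14 = 159, so the proportions are 0.13208, 0.10692, 0.10692, 0.07547, 0.07547, 0.10063, 0.10692, 0.13208, 0.07547, 0.08805 (working shown to 5 dp, full precision carried).
D = 0.13208² + 0.10692² + 0.10692² + 0.07547² + 0.07547² + 0.10063² + 0.10692² + 0.13208² + 0.07547² + 0.08805² = 0.01744 + 0.01143 + 0.01143 + 0.00570 + 0.00570 + 0.01013 + 0.01143 + 0.01744 + 0.00570 + 0.00775 = 0.10415.
To 3 decimal places, D = 0.104.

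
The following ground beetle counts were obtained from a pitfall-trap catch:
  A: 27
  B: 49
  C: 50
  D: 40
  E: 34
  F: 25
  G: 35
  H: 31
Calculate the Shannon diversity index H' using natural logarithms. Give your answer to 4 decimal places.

Total N = 27+49+50+40+34+25+35+31 = 291, so the proportions are 0.092784, 0.168385, 0.171821, 0.137457, 0.116838, 0.085911, 0.120275, 0.106529 (working shown to 6 dp, full precision carried).
Each pᵢ ln pᵢ term: 0.092784×(-2.377486)=-0.220592, 0.168385×(-1.781503)=-0.299978, 0.171821×(-1.761300)=-0.302629, 0.137457×(-1.984444)=-0.272776, 0.116838×(-2.146963)=-0.250848, 0.085911×(-2.454447)=-0.210863, 0.120275×(-2.117975)=-0.254739, 0.106529×(-2.239336)=-0.238555.
Sum = -2.050979, so H' = 2.0510.

2.0510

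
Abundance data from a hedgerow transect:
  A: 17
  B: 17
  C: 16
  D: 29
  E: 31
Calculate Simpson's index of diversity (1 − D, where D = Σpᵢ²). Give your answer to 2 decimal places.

Total N = 17+17+16+29+31 = 110, so the proportions are 0.1545, 0.1545, 0.1455, 0.2636, 0.2818 (working shown to 4 dp, full precision carried).
D = 0.1545² + 0.1545² + 0.1455² + 0.2636² + 0.2818² = 0.0239 + 0.0239 + 0.0212 + 0.0695 + 0.0794 = 0.2179.
So 1 − D = 0.7821, i.e. 0.78 to 2 decimal places.

0.78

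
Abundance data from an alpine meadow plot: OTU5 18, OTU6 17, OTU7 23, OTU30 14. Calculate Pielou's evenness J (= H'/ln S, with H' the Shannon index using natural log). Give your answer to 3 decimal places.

0.989

Total N = 18+17+23+14 = 72, so the proportions are 0.25, 0.23611, 0.31944, 0.19444 (working shown to 5 dp, full precision carried).
H' = −Σ pᵢ ln pᵢ = −((-0.34657) + (-0.34082) + (-0.36454) + (-0.31842)) = 1.37035.
With S = 4 species, ln S = 1.38629, so J = 1.37035/1.38629 = 0.98850, i.e. 0.989 to 3 decimal places.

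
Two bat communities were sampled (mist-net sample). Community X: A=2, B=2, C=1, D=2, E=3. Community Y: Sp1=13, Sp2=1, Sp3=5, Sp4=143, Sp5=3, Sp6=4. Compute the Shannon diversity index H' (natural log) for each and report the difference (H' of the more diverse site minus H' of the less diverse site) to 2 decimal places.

0.92

Community X: N=10, proportions 0.2, 0.2, 0.1, 0.2, 0.3, giving H' = 1.5571 (working shown to 4 dp, full precision carried).
Community Y: N=169, proportions 0.0769, 0.0059, 0.0296, 0.8462, 0.0178, 0.0237, giving H' = 0.6333.
Difference = |1.5571 − 0.6333| = 0.9238, i.e. 0.92 to 2 decimal places.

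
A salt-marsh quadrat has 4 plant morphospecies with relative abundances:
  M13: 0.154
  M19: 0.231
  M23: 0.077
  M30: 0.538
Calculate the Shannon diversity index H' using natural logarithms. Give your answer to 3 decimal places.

1.158

Each pᵢ ln pᵢ term (working shown to 5 dp, full precision carried): 0.154×(-1.87080)=-0.28810, 0.231×(-1.46534)=-0.33849, 0.077×(-2.56395)=-0.19742, 0.538×(-0.61990)=-0.33350.
Sum = -1.15753, so H' = 1.158.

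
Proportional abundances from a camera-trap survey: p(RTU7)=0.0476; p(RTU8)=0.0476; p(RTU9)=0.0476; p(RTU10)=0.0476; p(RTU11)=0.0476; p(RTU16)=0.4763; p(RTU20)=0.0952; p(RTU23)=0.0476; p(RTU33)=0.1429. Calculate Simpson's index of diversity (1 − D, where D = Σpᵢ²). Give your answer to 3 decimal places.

D = 0.0476² + 0.0476² + 0.0476² + 0.0476² + 0.0476² + 0.4763² + 0.0952² + 0.0476² + 0.1429² = 0.00227 + 0.00227 + 0.00227 + 0.00227 + 0.00227 + 0.22686 + 0.00906 + 0.00227 + 0.02042 = 0.26994 (working shown to 5 dp, full precision carried).
So 1 − D = 0.73006, i.e. 0.730 to 3 decimal places.

0.730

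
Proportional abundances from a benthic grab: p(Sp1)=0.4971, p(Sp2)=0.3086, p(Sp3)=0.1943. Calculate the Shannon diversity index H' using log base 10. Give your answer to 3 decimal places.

0.447

Each pᵢ log₁₀ pᵢ term (working shown to 5 dp, full precision carried): 0.4971×(-0.30356)=-0.15090, 0.3086×(-0.51060)=-0.15757, 0.1943×(-0.71153)=-0.13825.
Sum = -0.44672, so H' = 0.447.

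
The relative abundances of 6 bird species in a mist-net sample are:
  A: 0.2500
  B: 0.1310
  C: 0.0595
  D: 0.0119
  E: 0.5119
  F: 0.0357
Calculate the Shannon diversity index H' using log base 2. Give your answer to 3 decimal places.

Each pᵢ log₂ pᵢ term (working shown to 5 dp, full precision carried): 0.25×(-2.00000)=-0.50000, 0.131×(-2.93236)=-0.38414, 0.0595×(-4.07097)=-0.24222, 0.0119×(-6.39289)=-0.07608, 0.5119×(-0.96607)=-0.49453, 0.0357×(-4.80793)=-0.17164.
Sum = -1.86861, so H' = 1.869.

1.869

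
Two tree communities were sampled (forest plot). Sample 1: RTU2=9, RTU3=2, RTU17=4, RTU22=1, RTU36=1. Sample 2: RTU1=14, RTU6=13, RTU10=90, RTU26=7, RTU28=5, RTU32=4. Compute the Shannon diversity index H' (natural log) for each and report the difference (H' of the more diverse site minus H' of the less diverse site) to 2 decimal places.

Sample 1: N=17, proportions 0.5294, 0.1176, 0.2353, 0.0588, 0.0588, giving H' = 1.2622 (working shown to 4 dp, full precision carried).
Sample 2: N=133, proportions 0.1053, 0.0977, 0.6767, 0.0526, 0.0376, 0.0301, giving H' = 1.1122.
Difference = |1.2622 − 1.1122| = 0.1500, i.e. 0.15 to 2 decimal places.

0.15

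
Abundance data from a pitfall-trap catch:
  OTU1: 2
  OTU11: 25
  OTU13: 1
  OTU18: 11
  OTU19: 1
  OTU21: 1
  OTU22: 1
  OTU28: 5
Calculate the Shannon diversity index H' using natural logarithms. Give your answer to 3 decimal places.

1.376

Total N = 2+25+1+11+1+1+1+5 = 47, so the proportions are 0.04255, 0.53191, 0.02128, 0.23404, 0.02128, 0.02128, 0.02128, 0.10638 (working shown to 5 dp, full precision carried).
Each pᵢ ln pᵢ term: 0.04255×(-3.15700)=-0.13434, 0.53191×(-0.63127)=-0.33578, 0.02128×(-3.85015)=-0.08192, 0.23404×(-1.45225)=-0.33989, 0.02128×(-3.85015)=-0.08192, 0.02128×(-3.85015)=-0.08192, 0.02128×(-3.85015)=-0.08192, 0.10638×(-2.24071)=-0.23837.
Sum = -1.37606, so H' = 1.376.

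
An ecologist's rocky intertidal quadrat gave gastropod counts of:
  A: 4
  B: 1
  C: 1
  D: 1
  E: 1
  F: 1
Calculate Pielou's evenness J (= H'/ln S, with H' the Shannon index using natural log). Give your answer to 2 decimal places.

0.88

Total N = 4+1+1+1+1+1 = 9, so the proportions are 0.4444, 0.1111, 0.1111, 0.1111, 0.1111, 0.1111 (working shown to 4 dp, full precision carried).
H' = −Σ pᵢ ln pᵢ = −((-0.3604) + (-0.2441) + (-0.2441) + (-0.2441) + (-0.2441) + (-0.2441)) = 1.5811.
With S = 6 species, ln S = 1.7918, so J = 1.5811/1.7918 = 0.8824, i.e. 0.88 to 2 decimal places.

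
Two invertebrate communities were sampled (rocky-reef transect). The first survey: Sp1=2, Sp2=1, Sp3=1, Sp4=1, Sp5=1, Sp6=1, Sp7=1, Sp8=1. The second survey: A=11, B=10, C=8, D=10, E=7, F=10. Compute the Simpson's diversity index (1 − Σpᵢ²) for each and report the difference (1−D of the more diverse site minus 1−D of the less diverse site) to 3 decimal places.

0.034

The first survey: N=9, proportions 0.22222, 0.11111, 0.11111, 0.11111, 0.11111, 0.11111, 0.11111, 0.11111, giving 1−D = 0.86420 (working shown to 5 dp, full precision carried).
The second survey: N=56, proportions 0.19643, 0.17857, 0.14286, 0.17857, 0.125, 0.17857, giving 1−D = 0.82972.
Difference = |0.86420 − 0.82972| = 0.03448, i.e. 0.034 to 3 decimal places.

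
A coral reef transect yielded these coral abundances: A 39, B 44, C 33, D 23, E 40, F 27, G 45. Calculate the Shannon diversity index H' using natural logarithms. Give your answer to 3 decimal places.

1.921

Total N = 39+44+33+23+40+27+45 = 251, so the proportions are 0.15538, 0.1753, 0.13147, 0.09163, 0.15936, 0.10757, 0.17928 (working shown to 5 dp, full precision carried).
Each pᵢ ln pᵢ term: 0.15538×(-1.86189)=-0.28930, 0.1753×(-1.74126)=-0.30524, 0.13147×(-2.02895)=-0.26675, 0.09163×(-2.38996)=-0.21900, 0.15936×(-1.83657)=-0.29268, 0.10757×(-2.22962)=-0.23984, 0.17928×(-1.71879)=-0.30815.
Sum = -1.92096, so H' = 1.921.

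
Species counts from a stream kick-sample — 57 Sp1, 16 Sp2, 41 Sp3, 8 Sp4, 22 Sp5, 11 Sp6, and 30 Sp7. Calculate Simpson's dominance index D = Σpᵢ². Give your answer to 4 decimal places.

Total N = 57+16+41+8+22+11+30 = 185, so the proportions are 0.308108, 0.086486, 0.221622, 0.043243, 0.118919, 0.059459, 0.162162 (working shown to 6 dp, full precision carried).
D = 0.308108² + 0.086486² + 0.221622² + 0.043243² + 0.118919² + 0.059459² + 0.162162² = 0.094931 + 0.007480 + 0.049116 + 0.001870 + 0.014142 + 0.003535 + 0.026297 = 0.197370.
To 4 decimal places, D = 0.1974.

0.1974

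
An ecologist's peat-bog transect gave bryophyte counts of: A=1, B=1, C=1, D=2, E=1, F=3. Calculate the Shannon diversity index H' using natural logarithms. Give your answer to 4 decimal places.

Total N = 1+1+1+2+1+3 = 9, so the proportions are 0.111111, 0.111111, 0.111111, 0.222222, 0.111111, 0.333333 (working shown to 6 dp, full precision carried).
Each pᵢ ln pᵢ term: 0.111111×(-2.197225)=-0.244136, 0.111111×(-2.197225)=-0.244136, 0.111111×(-2.197225)=-0.244136, 0.222222×(-1.504077)=-0.334239, 0.111111×(-2.197225)=-0.244136, 0.333333×(-1.098612)=-0.366204.
Sum = -1.676988, so H' = 1.6770.

1.6770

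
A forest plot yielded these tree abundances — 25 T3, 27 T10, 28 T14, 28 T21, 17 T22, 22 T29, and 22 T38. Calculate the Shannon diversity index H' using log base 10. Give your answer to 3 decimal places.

0.840

Total N = 25+27+28+28+17+22+22 = 169, so the proportions are 0.14793, 0.15976, 0.16568, 0.16568, 0.10059, 0.13018, 0.13018 (working shown to 5 dp, full precision carried).
Each pᵢ log₁₀ pᵢ term: 0.14793×(-0.82995)=-0.12277, 0.15976×(-0.79652)=-0.12726, 0.16568×(-0.78073)=-0.12935, 0.16568×(-0.78073)=-0.12935, 0.10059×(-0.99744)=-0.10033, 0.13018×(-0.88546)=-0.11527, 0.13018×(-0.88546)=-0.11527.
Sum = -0.83960, so H' = 0.840.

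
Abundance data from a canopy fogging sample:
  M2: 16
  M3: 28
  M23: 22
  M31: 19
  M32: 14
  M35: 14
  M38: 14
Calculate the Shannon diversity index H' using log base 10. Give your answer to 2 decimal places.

Total N = 16+28+22+19+14+14+14 = 127, so the proportions are 0.126, 0.2205, 0.1732, 0.1496, 0.1102, 0.1102, 0.1102 (working shown to 4 dp, full precision carried).
Each pᵢ log₁₀ pᵢ term: 0.126×(-0.8997)=-0.1133, 0.2205×(-0.6566)=-0.1448, 0.1732×(-0.7614)=-0.1319, 0.1496×(-0.8251)=-0.1234, 0.1102×(-0.9577)=-0.1056, 0.1102×(-0.9577)=-0.1056, 0.1102×(-0.9577)=-0.1056.
Sum = -0.8302, so H' = 0.83.

0.83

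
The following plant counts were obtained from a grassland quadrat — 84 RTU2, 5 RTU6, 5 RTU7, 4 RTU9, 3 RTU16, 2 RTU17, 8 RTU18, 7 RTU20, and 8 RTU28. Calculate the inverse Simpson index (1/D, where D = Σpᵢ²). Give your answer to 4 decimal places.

2.1712

Total N = 84+5+5+4+3+2+8+7+8 = 126, so the proportions are 0.6666667, 0.0396825, 0.0396825, 0.031746, 0.0238095, 0.015873, 0.0634921, 0.0555556, 0.0634921 (working shown to 7 dp, full precision carried).
D = 0.6666667² + 0.0396825² + 0.0396825² + 0.031746² + 0.0238095² + 0.015873² + 0.0634921² + 0.0555556² + 0.0634921² = 0.4444444 + 0.0015747 + 0.0015747 + 0.0010078 + 0.0005669 + 0.0002520 + 0.0040312 + 0.0030864 + 0.0040312 = 0.4605694.
So 1/D = 2.171225, i.e. 2.1712 to 4 decimal places.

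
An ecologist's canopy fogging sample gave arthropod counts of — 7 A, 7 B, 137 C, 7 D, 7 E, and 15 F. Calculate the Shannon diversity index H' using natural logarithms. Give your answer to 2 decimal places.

0.92

Total N = 7+7+137+7+7+15 = 180, so the proportions are 0.0389, 0.0389, 0.7611, 0.0389, 0.0389, 0.0833 (working shown to 4 dp, full precision carried).
Each pᵢ ln pᵢ term: 0.0389×(-3.2470)=-0.1263, 0.0389×(-3.2470)=-0.1263, 0.7611×(-0.2730)=-0.2078, 0.0389×(-3.2470)=-0.1263, 0.0389×(-3.2470)=-0.1263, 0.0833×(-2.4849)=-0.2071.
Sum = -0.9199, so H' = 0.92.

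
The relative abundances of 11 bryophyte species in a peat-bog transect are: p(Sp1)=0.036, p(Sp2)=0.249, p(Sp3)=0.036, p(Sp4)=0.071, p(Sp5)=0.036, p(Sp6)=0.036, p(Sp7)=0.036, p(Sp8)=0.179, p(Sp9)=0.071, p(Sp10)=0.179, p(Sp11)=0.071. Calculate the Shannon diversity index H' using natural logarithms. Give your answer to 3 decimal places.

2.124

Each pᵢ ln pᵢ term (working shown to 5 dp, full precision carried): 0.036×(-3.32424)=-0.11967, 0.249×(-1.39030)=-0.34619, 0.036×(-3.32424)=-0.11967, 0.071×(-2.64508)=-0.18780, 0.036×(-3.32424)=-0.11967, 0.036×(-3.32424)=-0.11967, 0.036×(-3.32424)=-0.11967, 0.179×(-1.72037)=-0.30795, 0.071×(-2.64508)=-0.18780, 0.179×(-1.72037)=-0.30795, 0.071×(-2.64508)=-0.18780.
Sum = -2.12384, so H' = 2.124.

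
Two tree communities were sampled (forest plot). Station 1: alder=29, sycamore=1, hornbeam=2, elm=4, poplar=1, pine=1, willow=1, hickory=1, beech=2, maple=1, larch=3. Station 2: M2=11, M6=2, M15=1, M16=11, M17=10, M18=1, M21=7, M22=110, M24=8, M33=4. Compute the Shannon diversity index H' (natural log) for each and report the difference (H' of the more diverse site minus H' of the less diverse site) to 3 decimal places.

Station 1: N=46, proportions 0.63043, 0.02174, 0.04348, 0.08696, 0.02174, 0.02174, 0.02174, 0.02174, 0.04348, 0.02174, 0.06522, giving H' = 1.45331 (working shown to 5 dp, full precision carried).
Station 2: N=165, proportions 0.06667, 0.01212, 0.00606, 0.06667, 0.06061, 0.00606, 0.04242, 0.66667, 0.04848, 0.02424, giving H' = 1.28764.
Difference = |1.45331 − 1.28764| = 0.16567, i.e. 0.166 to 3 decimal places.

0.166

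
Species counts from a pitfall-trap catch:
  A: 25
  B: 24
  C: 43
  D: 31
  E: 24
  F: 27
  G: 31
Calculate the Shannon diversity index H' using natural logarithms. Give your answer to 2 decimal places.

1.92

Total N = 25+24+43+31+24+27+31 = 205, so the proportions are 0.122, 0.1171, 0.2098, 0.1512, 0.1171, 0.1317, 0.1512 (working shown to 4 dp, full precision carried).
Each pᵢ ln pᵢ term: 0.122×(-2.1041)=-0.2566, 0.1171×(-2.1450)=-0.2511, 0.2098×(-1.5618)=-0.3276, 0.1512×(-1.8890)=-0.2857, 0.1171×(-2.1450)=-0.2511, 0.1317×(-2.0272)=-0.2670, 0.1512×(-1.8890)=-0.2857.
Sum = -1.9247, so H' = 1.92.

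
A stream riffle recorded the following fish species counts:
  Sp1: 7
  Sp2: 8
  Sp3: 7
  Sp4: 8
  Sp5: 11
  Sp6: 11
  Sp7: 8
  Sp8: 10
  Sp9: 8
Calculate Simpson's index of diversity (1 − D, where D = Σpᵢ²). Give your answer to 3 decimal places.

Total N = 7+8+7+8+11+11+8+10+8 = 78, so the proportions are 0.08974, 0.10256, 0.08974, 0.10256, 0.14103, 0.14103, 0.10256, 0.12821, 0.10256 (working shown to 5 dp, full precision carried).
D = 0.08974² + 0.10256² + 0.08974² + 0.10256² + 0.14103² + 0.14103² + 0.10256² + 0.12821² + 0.10256² = 0.00805 + 0.01052 + 0.00805 + 0.01052 + 0.01989 + 0.01989 + 0.01052 + 0.01644 + 0.01052 = 0.11440.
So 1 − D = 0.88560, i.e. 0.886 to 3 decimal places.

0.886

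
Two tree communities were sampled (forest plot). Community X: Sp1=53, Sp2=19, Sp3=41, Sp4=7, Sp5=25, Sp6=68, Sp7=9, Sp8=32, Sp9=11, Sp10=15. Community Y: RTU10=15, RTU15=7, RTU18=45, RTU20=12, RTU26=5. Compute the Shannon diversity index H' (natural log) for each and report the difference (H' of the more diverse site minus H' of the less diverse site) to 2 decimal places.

0.78

Community X: N=280, proportions 0.1893, 0.0679, 0.1464, 0.025, 0.0893, 0.2429, 0.0321, 0.1143, 0.0393, 0.0536, giving H' = 2.0729 (working shown to 4 dp, full precision carried).
Community Y: N=84, proportions 0.1786, 0.0833, 0.5357, 0.1429, 0.0595, giving H' = 1.2950.
Difference = |2.0729 − 1.2950| = 0.7779, i.e. 0.78 to 2 decimal places.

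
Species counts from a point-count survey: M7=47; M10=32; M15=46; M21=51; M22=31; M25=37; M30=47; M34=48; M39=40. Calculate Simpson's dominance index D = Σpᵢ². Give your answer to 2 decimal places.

0.11

Total N = 47+32+46+51+31+37+47+48+40 = 379, so the proportions are 0.124, 0.0844, 0.1214, 0.1346, 0.0818, 0.0976, 0.124, 0.1266, 0.1055 (working shown to 4 dp, full precision carried).
D = 0.124² + 0.0844² + 0.1214² + 0.1346² + 0.0818² + 0.0976² + 0.124² + 0.1266² + 0.1055² = 0.0154 + 0.0071 + 0.0147 + 0.0181 + 0.0067 + 0.0095 + 0.0154 + 0.0160 + 0.0111 = 0.1141.
To 2 decimal places, D = 0.11.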